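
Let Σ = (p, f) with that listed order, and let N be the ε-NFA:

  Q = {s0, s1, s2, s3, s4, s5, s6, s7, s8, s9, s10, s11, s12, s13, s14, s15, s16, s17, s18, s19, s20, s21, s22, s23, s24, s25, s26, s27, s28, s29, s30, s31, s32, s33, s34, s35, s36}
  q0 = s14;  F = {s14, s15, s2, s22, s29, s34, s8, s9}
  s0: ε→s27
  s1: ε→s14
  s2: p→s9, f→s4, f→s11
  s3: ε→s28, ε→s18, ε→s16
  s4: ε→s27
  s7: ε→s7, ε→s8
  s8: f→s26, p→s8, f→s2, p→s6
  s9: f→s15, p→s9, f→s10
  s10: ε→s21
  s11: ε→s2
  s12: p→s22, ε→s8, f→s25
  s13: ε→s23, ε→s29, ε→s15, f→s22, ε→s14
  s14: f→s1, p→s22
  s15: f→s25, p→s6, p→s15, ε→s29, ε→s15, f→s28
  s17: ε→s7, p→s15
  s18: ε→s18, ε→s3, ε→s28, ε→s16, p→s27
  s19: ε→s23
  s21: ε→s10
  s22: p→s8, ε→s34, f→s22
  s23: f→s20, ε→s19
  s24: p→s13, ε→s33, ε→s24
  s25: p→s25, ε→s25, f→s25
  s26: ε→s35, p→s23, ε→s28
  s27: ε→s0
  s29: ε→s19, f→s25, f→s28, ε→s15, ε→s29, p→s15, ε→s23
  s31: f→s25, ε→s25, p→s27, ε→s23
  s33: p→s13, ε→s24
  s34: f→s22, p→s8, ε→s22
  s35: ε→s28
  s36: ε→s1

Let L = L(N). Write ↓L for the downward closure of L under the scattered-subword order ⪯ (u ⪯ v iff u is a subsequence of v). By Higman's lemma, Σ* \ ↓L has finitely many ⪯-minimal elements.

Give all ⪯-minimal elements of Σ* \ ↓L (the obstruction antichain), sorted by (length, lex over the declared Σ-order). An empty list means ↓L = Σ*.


min(Σ*\↓L) = [ppfpff].

|Q|=37, |F|=8, |δ|=78 (42 ε).
min D↑ (7 st, q0=0, F={6}): 0:p→1,f→0 1:p→2,f→1 2:p→2,f→3 3:p→4,f→3 4:p→4,f→5 5:p→5,f→6 6:p→6,f→6.
'ppfpff': N↓-sim [23, 21, 19, 18, 11, 10, 3] end={s20,s25,s28} ∉↓L; 6/6 single-dels accept.
1 words, ⪯-incomp.


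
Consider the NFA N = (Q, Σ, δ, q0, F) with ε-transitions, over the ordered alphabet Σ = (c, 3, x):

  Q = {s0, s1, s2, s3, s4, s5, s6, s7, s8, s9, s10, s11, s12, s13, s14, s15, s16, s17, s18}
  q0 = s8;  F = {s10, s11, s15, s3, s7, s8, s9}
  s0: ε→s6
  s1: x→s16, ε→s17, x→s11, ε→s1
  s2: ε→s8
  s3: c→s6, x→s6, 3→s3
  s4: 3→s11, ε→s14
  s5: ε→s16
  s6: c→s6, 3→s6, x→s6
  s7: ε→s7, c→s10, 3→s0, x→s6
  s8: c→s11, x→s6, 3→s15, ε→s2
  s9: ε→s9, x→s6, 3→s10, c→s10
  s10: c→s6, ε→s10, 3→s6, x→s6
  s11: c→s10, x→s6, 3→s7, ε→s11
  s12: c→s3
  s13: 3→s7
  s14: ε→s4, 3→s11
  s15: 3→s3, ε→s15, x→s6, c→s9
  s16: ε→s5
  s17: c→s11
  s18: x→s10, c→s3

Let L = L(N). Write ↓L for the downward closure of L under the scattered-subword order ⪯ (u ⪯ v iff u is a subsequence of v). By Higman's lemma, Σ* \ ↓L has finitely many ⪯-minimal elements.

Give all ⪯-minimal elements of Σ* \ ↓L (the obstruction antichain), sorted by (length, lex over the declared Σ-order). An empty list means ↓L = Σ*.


A = [x, ccc, cc3, c33, 33c].

|Q|=19, |F|=7, |δ|=47 (14 ε).
min D↑ (8 st, q0=0, F={3}): 0:c→1,3→2,x→3 1:c→4,3→5,x→3 2:c→6,3→7,x→3 3:c→3,3→3,x→3 4:c→3,3→3,x→3 5:c→4,3→3,x→3 6:c→4,3→4,x→3 7:c→3,3→7,x→3 (ε-aug+det+¬).
'x': run [10, 1] end={s6} ∉↓L; 1/1 del acc.
'ccc': |S_i|=[10, 6, 2, 1] end={s6} ∉↓L; 3/3 single-dels accept.
'cc3': run [10, 6, 2, 1] end={s6} — reject; 3/3 deletions ∈↓L.
'c33': N↓-sim [10, 6, 4, 2] end={s0,s6} — reject; 3/3 single-dels accept.
'33c': |S_i|=[10, 7, 4, 1] end={s6} ∉↓L; 3/3 single-dels accept.
5 obstructions.


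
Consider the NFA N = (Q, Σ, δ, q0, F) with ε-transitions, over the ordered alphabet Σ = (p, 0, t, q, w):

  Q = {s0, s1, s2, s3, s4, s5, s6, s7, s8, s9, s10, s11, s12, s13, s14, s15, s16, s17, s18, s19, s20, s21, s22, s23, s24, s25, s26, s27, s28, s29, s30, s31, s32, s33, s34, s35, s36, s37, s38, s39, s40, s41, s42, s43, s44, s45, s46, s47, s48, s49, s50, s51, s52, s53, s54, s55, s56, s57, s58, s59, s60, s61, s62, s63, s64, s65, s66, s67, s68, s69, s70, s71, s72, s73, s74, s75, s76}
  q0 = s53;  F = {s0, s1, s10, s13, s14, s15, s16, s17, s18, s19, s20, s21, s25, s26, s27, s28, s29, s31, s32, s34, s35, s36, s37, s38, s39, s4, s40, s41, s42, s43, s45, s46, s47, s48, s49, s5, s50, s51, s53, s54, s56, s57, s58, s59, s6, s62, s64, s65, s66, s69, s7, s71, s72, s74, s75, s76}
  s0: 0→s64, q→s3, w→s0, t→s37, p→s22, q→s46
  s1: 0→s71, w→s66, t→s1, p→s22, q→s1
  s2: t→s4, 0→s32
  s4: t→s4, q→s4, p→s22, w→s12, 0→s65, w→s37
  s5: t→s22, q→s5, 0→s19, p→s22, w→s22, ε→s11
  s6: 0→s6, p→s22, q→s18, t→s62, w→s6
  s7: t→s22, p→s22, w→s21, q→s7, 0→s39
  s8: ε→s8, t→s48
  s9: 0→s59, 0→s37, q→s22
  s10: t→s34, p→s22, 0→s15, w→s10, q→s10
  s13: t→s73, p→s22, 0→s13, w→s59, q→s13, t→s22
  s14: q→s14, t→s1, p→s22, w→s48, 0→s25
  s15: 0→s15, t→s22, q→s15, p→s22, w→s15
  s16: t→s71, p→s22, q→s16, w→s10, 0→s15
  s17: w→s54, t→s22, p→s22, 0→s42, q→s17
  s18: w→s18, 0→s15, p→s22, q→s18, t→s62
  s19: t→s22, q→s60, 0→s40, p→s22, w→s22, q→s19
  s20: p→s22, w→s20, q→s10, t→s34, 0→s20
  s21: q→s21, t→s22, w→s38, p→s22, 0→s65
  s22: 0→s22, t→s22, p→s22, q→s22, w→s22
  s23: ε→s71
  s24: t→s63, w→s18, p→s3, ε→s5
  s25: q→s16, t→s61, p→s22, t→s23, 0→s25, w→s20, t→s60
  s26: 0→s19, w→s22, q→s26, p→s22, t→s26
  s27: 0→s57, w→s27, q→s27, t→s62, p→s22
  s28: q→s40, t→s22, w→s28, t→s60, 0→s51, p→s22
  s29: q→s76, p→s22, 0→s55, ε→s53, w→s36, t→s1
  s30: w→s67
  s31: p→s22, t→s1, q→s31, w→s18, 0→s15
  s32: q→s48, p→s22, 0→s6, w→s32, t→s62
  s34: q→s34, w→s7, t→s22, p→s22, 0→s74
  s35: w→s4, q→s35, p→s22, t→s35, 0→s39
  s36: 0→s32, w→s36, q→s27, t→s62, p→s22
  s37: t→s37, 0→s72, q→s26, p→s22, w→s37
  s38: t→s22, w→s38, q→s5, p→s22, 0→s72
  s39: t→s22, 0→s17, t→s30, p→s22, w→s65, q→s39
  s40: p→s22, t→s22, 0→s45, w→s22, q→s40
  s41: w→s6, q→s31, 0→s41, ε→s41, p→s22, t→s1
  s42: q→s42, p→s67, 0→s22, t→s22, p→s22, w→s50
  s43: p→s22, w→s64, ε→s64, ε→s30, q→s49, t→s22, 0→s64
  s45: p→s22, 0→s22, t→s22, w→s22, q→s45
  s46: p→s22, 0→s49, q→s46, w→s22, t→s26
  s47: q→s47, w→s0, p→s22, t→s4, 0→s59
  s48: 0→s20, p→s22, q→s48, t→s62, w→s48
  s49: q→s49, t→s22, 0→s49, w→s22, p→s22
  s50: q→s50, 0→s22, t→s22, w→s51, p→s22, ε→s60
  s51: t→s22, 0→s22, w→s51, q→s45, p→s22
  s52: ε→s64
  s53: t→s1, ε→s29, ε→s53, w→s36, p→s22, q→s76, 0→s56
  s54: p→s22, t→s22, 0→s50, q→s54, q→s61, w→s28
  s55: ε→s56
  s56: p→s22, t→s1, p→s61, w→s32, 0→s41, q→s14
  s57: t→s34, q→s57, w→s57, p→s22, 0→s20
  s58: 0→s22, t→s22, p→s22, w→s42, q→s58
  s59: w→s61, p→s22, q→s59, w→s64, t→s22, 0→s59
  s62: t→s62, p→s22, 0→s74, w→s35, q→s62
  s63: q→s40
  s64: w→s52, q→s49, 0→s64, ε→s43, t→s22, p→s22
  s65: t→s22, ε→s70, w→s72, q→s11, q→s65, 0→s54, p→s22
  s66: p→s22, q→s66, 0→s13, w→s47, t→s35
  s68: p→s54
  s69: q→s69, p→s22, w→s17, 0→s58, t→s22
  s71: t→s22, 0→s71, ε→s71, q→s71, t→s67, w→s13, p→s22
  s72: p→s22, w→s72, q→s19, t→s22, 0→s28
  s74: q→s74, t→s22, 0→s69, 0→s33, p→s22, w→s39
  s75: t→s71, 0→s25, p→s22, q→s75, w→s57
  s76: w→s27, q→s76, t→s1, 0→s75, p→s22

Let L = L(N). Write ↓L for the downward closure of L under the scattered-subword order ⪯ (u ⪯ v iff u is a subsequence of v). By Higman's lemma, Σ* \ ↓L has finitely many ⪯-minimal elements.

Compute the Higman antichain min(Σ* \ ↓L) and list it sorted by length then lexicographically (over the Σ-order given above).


|Q|=77, |F|=56, |δ|=328 (16 ε).
min D↑ (55 st, q0=0, F={1}): 0:p→1,0→2,t→3,q→4,w→5 1:p→1,0→1,t→1,q→1,w→1 2:p→1,0→6,t→3,q→7,w→8 3:p→1,0→9,t→3,q→3,w→10 4:p→1,0→11,t→3,q→4,w→12 5:p→1,0→8,t→13,q→12,w→5 6:p→1,0→6,t→3,q→14,w→15 7:p→1,0→16,t→3,q→7,w→17 8:p→1,0→15,t→13,q→17,w→8 9:p→1,0→9,t→1,q→9,w→18 10:p→1,0→18,t→19,q→10,w→20 11:p→1,0→16,t→9,q→11,w→21 12:p→1,0→21,t→13,q→12,w→12 13:p→1,0→22,t→13,q→13,w→19 14:p→1,0→23,t→3,q→14,w→24 15:p→1,0→15,t→13,q→24,w→15 16:p→1,0→16,t→9,q→25,w→26 17:p→1,0→26,t→13,q→17,w→17 18:p→1,0→18,t→1,q→18,w→27 19:p→1,0→28,t→19,q→19,w→29 20:p→1,0→27,t→29,q→20,w→30 21:p→1,0→26,t→31,q→21,w→21 22:p→1,0→32,t→1,q→22,w→28 23:p→1,0→23,t→1,q→23,w→23 24:p→1,0→23,t→13,q→24,w→24 25:p→1,0→23,t→9,q→25,w→33 26:p→1,0→26,t→31,q→33,w→26 27:p→1,0→27,t→1,q→27,w→34 28:p→1,0→35,t→1,q→28,w→36 29:p→1,0→36,t→29,q→29,w→37 30:p→1,0→34,t→37,q→38,w→30 31:p→1,0→22,t→1,q→31,w→39 32:p→1,0→40,t→1,q→32,w→35 33:p→1,0→23,t→31,q→33,w→33 34:p→1,0→34,t→1,q→41,w→34 35:p→1,0→42,t→1,q→35,w→43 36:p→1,0→43,t→1,q→36,w→44 37:p→1,0→44,t→37,q→45,w→37 38:p→1,0→41,t→45,q→38,w→1 39:p→1,0→28,t→1,q→39,w→46 40:p→1,0→1,t→1,q→40,w→42 41:p→1,0→41,t→1,q→41,w→1 42:p→1,0→1,t→1,q→42,w→47 43:p→1,0→47,t→1,q→43,w→48 44:p→1,0→48,t→1,q→49,w→44 45:p→1,0→49,t→45,q→45,w→1 46:p→1,0→36,t→1,q→46,w→50 47:p→1,0→1,t→1,q→47,w→51 48:p→1,0→51,t→1,q→52,w→48 49:p→1,0→52,t→1,q→49,w→1 50:p→1,0→44,t→1,q→53,w→50 51:p→1,0→1,t→1,q→54,w→51 52:p→1,0→54,t→1,q→52,w→1 53:p→1,0→49,t→1,q→53,w→1 54:p→1,0→1,t→1,q→54,w→1 (ε-aug+det+¬).
'p': run [70, 3] end={s22,s61,s67} — reject; 1/1 del acc.
't0t': run [70, 49, 31, 5] end={s22,s30,s60,s67,s73} rej; 3/3 del acc.
'q0tt': run [70, 62, 44, 37, 5] end={s22,s30,s60,s67,s73} — reject; 4/4 deletions ∈↓L.
'00q0t': run [70, 65, 58, 53, 32, 5] end={s22,s30,s60,s67,s73} rej; 5/5 deletions ∈↓L.
'twwwqw': N↓-sim [70, 49, 40, 32, 24, 11, 1] end={s22} ∉↓L; 6/6 single-dels accept.
'wt0000': N↓-sim [70, 56, 35, 23, 15, 8, 1] end={s22} rej; 6/6 single-dels accept.
6 minimals (antichain).

Antichain: [p, t0t, q0tt, 00q0t, twwwqw, wt0000].


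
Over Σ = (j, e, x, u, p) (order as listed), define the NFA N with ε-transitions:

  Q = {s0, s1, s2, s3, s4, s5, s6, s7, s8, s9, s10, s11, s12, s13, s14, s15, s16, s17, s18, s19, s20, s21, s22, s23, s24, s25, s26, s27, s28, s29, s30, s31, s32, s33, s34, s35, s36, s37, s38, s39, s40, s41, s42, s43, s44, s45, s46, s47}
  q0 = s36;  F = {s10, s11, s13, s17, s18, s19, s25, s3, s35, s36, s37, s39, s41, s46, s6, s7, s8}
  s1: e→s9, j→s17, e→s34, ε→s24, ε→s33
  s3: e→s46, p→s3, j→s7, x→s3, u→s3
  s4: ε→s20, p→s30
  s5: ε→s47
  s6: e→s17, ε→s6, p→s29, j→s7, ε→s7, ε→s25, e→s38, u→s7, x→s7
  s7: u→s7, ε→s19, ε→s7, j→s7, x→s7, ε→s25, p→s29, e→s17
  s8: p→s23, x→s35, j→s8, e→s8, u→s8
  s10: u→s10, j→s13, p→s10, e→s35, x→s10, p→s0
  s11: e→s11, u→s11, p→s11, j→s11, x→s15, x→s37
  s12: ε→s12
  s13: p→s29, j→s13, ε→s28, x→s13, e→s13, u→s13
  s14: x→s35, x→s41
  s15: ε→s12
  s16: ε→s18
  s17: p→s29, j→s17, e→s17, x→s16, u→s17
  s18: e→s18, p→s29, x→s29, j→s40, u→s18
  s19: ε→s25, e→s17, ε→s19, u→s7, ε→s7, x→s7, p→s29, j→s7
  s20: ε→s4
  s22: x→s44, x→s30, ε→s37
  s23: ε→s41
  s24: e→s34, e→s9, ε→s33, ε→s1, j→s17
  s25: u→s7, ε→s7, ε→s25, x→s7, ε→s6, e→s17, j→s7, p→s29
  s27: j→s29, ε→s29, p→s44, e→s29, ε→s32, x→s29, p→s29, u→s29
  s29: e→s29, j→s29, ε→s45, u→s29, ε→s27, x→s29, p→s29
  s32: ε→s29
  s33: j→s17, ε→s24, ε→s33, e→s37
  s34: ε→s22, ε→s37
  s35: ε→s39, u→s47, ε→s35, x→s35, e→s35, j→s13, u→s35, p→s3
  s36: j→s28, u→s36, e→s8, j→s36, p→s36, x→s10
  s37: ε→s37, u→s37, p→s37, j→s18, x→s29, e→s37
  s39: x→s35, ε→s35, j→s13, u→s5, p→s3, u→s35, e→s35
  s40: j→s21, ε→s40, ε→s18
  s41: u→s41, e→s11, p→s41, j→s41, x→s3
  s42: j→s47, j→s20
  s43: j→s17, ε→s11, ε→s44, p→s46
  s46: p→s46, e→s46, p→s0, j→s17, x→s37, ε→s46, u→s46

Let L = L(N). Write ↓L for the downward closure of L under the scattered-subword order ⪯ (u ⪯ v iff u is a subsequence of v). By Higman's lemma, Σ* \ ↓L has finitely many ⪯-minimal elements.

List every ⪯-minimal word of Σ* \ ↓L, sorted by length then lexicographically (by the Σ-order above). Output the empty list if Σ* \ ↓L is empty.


Antichain: [xjp, epexx].

|Q|=48, |F|=17, |δ|=164 (43 ε).
min D↑ (14 st, q0=0, F={8}): 0:j→0,e→1,x→2,u→0,p→0 1:j→1,e→1,x→3,u→1,p→4 2:j→5,e→3,x→2,u→2,p→2 3:j→5,e→3,x→3,u→3,p→6 4:j→4,e→7,x→6,u→4,p→4 5:j→5,e→5,x→5,u→5,p→8 6:j→9,e→10,x→6,u→6,p→6 7:j→7,e→7,x→11,u→7,p→7 8:j→8,e→8,x→8,u→8,p→8 9:j→9,e→12,x→9,u→9,p→8 10:j→12,e→10,x→11,u→10,p→10 11:j→13,e→11,x→8,u→11,p→11 12:j→12,e→12,x→13,u→12,p→8 13:j→13,e→13,x→8,u→13,p→8 (ε-aug+det+¬).
'xjp': N↓-sim [33, 28, 17, 5] end={s27,s29,s32,s44,s45} rej; 3/3 deletions ∈↓L.
'epexx': run [33, 31, 24, 17, 12, 5] end={s27,s29,s32,s44,s45} — reject; 5/5 single-dels accept.
2 words, ⪯-incomp.


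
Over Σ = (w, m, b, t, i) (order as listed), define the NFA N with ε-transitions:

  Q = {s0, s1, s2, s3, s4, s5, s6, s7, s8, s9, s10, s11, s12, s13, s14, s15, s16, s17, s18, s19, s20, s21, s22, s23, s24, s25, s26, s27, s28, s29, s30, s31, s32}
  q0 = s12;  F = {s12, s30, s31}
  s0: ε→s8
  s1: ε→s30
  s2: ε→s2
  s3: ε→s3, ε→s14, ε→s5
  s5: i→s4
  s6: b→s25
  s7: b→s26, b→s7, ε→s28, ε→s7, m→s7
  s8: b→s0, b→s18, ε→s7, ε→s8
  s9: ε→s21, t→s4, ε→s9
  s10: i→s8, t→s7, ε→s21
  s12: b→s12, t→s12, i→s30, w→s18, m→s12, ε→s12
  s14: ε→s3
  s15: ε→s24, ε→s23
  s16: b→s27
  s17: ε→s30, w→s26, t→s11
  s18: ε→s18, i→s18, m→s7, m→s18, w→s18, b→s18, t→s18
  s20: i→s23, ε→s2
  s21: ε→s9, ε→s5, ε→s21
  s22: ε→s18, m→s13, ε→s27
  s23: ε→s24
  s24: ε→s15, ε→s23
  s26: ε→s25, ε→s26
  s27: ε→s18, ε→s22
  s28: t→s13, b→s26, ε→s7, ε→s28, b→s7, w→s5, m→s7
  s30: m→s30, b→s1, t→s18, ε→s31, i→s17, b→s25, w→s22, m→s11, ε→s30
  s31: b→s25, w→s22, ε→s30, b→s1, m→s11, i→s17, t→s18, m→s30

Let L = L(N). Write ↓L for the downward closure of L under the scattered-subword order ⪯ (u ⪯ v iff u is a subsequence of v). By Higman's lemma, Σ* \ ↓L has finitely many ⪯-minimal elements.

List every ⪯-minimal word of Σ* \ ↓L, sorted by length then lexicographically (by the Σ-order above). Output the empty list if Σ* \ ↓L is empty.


|Q|=33, |F|=3, |δ|=82 (37 ε).
min D↑ (3 st, q0=0, F={1}): 0:w→1,m→0,b→0,t→0,i→2 1:w→1,m→1,b→1,t→1,i→1 2:w→1,m→2,b→2,t→1,i→2.
'w': N↓-sim [16, 10] end={s13,s18,s22,s25,s26,s27,s28,s4,s5,s7} rej; 1/1 del acc.
'it': run [16, 15, 9] end={s11,s13,s18,s25,s26,s28,s4,s5,s7} — reject; 2/2 single-dels accept.
2 words, ⪯-incomp.

min(Σ*\↓L) = [w, it].


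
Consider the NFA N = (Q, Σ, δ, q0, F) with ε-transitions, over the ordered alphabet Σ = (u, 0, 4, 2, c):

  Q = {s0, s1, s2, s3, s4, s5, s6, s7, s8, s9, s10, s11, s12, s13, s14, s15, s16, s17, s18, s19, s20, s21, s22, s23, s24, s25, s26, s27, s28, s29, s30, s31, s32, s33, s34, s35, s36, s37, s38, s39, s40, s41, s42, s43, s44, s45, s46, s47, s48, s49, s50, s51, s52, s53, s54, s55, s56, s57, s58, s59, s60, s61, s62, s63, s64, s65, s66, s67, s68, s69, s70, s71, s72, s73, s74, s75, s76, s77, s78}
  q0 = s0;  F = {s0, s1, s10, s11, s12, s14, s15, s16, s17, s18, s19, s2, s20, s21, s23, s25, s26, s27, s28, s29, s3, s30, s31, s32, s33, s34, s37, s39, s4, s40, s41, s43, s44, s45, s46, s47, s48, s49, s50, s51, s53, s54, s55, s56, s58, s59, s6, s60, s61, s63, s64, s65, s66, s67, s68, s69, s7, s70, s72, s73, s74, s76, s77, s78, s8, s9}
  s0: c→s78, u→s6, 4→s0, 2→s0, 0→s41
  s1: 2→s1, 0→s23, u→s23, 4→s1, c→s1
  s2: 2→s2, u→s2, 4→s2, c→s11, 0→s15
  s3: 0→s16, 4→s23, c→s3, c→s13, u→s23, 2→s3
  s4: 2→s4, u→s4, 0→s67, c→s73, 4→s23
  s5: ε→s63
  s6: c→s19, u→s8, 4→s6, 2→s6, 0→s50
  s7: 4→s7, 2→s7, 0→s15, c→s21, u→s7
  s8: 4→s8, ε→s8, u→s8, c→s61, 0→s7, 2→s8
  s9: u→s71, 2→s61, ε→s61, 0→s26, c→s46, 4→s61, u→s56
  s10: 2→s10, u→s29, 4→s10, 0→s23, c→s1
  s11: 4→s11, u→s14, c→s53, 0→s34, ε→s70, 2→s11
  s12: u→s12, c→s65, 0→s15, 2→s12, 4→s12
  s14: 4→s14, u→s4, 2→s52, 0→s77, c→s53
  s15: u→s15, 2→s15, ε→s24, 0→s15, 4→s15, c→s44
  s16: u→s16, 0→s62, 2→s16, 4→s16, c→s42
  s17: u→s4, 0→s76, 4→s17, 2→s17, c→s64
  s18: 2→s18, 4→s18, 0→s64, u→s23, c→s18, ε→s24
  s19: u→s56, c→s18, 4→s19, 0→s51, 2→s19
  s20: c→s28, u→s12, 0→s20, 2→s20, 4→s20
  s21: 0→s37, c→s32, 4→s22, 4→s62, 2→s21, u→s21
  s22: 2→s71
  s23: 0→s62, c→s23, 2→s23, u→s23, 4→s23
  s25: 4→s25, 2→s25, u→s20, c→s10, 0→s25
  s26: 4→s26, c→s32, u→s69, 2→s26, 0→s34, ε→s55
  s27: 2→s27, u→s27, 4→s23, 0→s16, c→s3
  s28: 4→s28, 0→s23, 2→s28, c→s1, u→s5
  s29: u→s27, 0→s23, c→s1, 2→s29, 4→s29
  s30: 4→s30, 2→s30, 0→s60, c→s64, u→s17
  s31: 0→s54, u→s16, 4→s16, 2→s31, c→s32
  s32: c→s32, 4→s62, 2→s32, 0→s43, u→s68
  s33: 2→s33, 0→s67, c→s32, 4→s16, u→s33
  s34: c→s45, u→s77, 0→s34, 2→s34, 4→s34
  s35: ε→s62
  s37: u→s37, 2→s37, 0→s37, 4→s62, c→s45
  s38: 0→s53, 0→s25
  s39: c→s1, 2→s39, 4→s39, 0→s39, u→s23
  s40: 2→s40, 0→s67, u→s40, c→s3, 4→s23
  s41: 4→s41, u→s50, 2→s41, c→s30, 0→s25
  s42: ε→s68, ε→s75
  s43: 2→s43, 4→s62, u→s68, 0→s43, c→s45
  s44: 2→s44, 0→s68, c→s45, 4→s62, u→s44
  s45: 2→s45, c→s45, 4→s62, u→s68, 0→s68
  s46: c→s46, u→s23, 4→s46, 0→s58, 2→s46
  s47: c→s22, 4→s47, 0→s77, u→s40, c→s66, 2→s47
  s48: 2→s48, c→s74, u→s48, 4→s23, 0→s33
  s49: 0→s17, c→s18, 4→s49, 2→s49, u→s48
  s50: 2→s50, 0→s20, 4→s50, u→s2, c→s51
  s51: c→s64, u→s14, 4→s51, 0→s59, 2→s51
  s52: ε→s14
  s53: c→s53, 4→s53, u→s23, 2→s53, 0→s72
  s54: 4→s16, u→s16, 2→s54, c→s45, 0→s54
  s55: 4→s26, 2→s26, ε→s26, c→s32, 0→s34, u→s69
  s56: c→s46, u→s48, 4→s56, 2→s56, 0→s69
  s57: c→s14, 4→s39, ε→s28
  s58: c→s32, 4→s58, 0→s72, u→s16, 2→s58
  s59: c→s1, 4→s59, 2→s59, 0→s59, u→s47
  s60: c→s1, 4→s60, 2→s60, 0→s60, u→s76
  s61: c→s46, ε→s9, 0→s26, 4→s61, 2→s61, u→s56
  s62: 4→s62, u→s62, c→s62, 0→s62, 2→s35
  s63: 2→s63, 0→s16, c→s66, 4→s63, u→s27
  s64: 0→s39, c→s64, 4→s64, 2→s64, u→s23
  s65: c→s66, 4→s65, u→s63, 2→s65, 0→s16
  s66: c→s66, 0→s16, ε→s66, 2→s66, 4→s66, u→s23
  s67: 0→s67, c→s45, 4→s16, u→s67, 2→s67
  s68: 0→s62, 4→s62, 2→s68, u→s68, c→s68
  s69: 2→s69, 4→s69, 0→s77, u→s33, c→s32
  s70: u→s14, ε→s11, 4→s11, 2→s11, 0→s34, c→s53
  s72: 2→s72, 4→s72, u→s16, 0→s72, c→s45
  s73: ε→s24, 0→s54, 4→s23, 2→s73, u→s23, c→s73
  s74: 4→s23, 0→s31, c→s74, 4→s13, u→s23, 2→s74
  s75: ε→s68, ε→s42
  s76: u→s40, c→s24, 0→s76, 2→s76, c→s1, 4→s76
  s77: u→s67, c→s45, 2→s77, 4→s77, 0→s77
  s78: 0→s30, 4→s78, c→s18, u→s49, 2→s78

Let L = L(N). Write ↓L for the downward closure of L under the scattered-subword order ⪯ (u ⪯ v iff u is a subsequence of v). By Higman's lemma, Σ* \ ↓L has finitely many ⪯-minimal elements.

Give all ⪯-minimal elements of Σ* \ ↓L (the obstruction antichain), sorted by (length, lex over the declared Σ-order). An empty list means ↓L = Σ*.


Antichain: [ccu0, uu0c4, 00c00, cuu40].

|Q|=79, |F|=66, |δ|=365 (19 ε).
min D↑ (64 st, q0=0, F={40}): 0:u→1,0→2,4→0,2→0,c→3 1:u→4,0→5,4→1,2→1,c→6 2:u→5,0→7,4→2,2→2,c→8 3:u→9,0→8,4→3,2→3,c→10 4:u→4,0→11,4→4,2→4,c→12 5:u→13,0→14,4→5,2→5,c→15 6:u→16,0→15,4→6,2→6,c→10 7:u→14,0→7,4→7,2→7,c→17 8:u→18,0→19,4→8,2→8,c→20 9:u→21,0→18,4→9,2→9,c→10 10:u→22,0→20,4→10,2→10,c→10 11:u→11,0→23,4→11,2→11,c→24 12:u→16,0→25,4→12,2→12,c→26 13:u→13,0→23,4→13,2→13,c→27 14:u→28,0→14,4→14,2→14,c→29 15:u→30,0→31,4→15,2→15,c→20 16:u→21,0→32,4→16,2→16,c→26 17:u→33,0→22,4→17,2→17,c→34 18:u→35,0→36,4→18,2→18,c→20 19:u→36,0→19,4→19,2→19,c→34 20:u→22,0→37,4→20,2→20,c→20 21:u→21,0→38,4→22,2→21,c→39 22:u→22,0→40,4→22,2→22,c→22 23:u→23,0→23,4→23,2→23,c→41 24:u→24,0→42,4→40,2→24,c→43 25:u→32,0→44,4→25,2→25,c→43 26:u→22,0→45,4→26,2→26,c→26 27:u→30,0→44,4→27,2→27,c→46 28:u→28,0→23,4→28,2→28,c→47 29:u→48,0→22,4→29,2→29,c→34 30:u→35,0→49,4→30,2→30,c→46 31:u→50,0→31,4→31,2→31,c→34 32:u→38,0→49,4→32,2→32,c→43 33:u→51,0→22,4→33,2→33,c→34 34:u→22,0→22,4→34,2→34,c→34 35:u→35,0→52,4→22,2→35,c→53 36:u→54,0→36,4→36,2→36,c→34 37:u→22,0→37,4→37,2→37,c→34 38:u→38,0→52,4→55,2→38,c→43 39:u→22,0→56,4→22,2→39,c→39 40:u→40,0→40,4→40,2→40,c→40 41:u→41,0→57,4→40,2→41,c→58 42:u→42,0→42,4→40,2→42,c→58 43:u→57,0→59,4→40,2→43,c→43 44:u→49,0→44,4→44,2→44,c→58 45:u→55,0→60,4→45,2→45,c→43 46:u→22,0→60,4→46,2→46,c→46 47:u→48,0→55,4→47,2→47,c→61 48:u→51,0→55,4→48,2→48,c→61 49:u→52,0→49,4→49,2→49,c→58 50:u→54,0→49,4→50,2→50,c→61 51:u→51,0→55,4→22,2→51,c→62 52:u→52,0→52,4→55,2→52,c→58 53:u→22,0→63,4→22,2→53,c→53 54:u→54,0→52,4→22,2→54,c→62 55:u→55,0→40,4→55,2→55,c→57 56:u→55,0→63,4→55,2→56,c→43 57:u→57,0→40,4→40,2→57,c→57 58:u→57,0→57,4→40,2→58,c→58 59:u→57,0→59,4→40,2→59,c→58 60:u→55,0→60,4→60,2→60,c→58 61:u→22,0→55,4→61,2→61,c→61 62:u→22,0→55,4→22,2→62,c→62 63:u→55,0→63,4→55,2→63,c→58 [Hopcroft].
'ccu0': N↓-sim [76, 65, 28, 7, 2] end={s35,s62} — reject; 4/4 deletions ∈↓L.
'uu0c4': N↓-sim [76, 69, 54, 28, 13, 4] end={s22,s35,s62,s71} ∉↓L; 5/5 deletions ∈↓L.
'00c00': run [76, 63, 40, 23, 7, 2] end={s35,s62} ∉↓L; 5/5 deletions ∈↓L.
'cuu40': N↓-sim [76, 65, 49, 28, 10, 2] end={s35,s62} — reject; 5/5 deletions ∈↓L.
4 words, ⪯-incomp.


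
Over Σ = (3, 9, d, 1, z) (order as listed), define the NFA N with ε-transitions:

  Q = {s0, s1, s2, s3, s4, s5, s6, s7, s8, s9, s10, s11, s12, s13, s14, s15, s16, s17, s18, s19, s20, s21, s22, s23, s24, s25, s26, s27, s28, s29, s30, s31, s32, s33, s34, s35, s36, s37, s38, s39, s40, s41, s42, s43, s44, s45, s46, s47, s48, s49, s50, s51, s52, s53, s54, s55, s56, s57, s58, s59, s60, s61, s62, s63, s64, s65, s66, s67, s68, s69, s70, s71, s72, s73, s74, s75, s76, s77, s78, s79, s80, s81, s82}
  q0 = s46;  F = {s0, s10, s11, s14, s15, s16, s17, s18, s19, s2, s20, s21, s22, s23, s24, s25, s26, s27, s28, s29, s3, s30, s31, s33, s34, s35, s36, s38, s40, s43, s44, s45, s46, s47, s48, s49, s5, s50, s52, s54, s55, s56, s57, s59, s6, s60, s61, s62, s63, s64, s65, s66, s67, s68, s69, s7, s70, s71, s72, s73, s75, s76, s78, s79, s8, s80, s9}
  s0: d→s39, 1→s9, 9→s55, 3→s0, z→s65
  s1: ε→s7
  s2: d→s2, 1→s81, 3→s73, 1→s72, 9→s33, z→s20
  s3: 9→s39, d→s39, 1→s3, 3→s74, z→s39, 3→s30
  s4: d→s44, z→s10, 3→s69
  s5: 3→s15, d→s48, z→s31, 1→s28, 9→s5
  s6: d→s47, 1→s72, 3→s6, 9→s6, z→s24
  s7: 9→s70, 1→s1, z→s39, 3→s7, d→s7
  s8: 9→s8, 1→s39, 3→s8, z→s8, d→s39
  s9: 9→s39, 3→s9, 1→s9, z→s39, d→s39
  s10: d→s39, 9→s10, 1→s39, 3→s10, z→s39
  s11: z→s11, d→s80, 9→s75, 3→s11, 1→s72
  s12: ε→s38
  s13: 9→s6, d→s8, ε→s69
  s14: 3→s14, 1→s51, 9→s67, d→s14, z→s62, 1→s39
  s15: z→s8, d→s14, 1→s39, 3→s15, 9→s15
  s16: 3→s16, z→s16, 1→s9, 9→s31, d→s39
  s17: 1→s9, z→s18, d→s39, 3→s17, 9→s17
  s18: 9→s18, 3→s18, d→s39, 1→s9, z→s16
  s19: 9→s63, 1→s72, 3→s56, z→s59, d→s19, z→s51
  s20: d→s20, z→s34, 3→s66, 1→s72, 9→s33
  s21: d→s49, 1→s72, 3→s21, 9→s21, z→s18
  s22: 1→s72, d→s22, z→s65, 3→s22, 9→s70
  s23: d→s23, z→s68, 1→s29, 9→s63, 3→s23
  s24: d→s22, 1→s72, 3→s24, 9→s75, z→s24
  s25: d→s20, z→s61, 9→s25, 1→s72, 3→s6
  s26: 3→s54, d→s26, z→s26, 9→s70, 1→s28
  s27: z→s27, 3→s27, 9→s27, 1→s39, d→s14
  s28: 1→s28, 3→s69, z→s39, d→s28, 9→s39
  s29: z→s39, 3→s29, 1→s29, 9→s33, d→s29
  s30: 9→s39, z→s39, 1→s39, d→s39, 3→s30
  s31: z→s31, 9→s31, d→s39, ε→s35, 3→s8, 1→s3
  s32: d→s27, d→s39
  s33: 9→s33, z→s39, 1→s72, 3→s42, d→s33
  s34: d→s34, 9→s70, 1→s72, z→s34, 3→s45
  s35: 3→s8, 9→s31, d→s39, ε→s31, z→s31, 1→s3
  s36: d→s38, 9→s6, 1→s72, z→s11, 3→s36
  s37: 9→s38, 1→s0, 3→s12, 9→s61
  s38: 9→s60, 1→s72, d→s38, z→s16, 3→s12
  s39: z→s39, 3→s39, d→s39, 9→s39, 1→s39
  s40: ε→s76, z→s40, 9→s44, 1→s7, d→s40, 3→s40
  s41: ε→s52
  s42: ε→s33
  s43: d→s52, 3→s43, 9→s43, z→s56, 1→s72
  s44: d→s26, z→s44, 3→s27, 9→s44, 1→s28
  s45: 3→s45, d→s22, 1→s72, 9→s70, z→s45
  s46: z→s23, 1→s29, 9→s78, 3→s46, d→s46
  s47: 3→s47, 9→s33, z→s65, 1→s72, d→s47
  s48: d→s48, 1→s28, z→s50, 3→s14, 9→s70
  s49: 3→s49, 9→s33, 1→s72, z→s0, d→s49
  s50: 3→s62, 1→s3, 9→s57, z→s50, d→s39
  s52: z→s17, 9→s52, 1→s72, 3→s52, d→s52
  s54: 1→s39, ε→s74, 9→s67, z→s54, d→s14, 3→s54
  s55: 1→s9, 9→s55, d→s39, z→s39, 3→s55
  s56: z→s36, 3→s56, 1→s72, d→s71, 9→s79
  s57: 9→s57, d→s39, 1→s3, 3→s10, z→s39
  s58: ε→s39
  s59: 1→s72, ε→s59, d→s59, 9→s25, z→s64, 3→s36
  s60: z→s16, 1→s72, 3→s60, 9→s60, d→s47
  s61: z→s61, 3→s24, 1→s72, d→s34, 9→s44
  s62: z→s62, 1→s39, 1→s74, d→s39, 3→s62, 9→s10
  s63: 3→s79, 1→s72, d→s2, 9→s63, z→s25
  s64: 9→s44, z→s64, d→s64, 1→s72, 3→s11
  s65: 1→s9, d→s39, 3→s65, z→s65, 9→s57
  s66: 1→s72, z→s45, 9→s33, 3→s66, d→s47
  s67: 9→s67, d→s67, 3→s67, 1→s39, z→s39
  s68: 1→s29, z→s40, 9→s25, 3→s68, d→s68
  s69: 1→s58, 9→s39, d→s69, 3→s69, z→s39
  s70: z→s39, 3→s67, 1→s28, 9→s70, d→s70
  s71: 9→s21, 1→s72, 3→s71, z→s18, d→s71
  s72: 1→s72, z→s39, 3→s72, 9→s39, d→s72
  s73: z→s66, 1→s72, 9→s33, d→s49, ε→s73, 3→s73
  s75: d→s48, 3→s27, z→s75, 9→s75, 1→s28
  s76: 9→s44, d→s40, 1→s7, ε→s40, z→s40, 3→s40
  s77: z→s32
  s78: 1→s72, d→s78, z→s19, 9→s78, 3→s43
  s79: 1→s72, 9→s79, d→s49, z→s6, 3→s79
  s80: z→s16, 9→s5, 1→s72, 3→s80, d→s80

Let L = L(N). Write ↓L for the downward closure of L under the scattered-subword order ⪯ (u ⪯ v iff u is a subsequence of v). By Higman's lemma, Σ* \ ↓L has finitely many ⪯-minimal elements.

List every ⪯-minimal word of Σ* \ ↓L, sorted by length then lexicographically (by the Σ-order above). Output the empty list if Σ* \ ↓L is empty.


|Q|=83, |F|=67, |δ|=370 (13 ε).
min D↑ (66 st, q0=0, F={8}): 0:3→0,9→1,d→0,1→2,z→3 1:3→4,9→1,d→1,1→5,z→6 2:3→2,9→7,d→2,1→2,z→8 3:3→3,9→9,d→3,1→2,z→10 4:3→4,9→4,d→11,1→5,z→12 5:3→5,9→8,d→5,1→5,z→8 6:3→12,9→9,d→6,1→5,z→13 7:3→7,9→7,d→7,1→5,z→8 8:3→8,9→8,d→8,1→8,z→8 9:3→14,9→9,d→15,1→5,z→16 10:3→10,9→16,d→10,1→2,z→17 11:3→11,9→11,d→11,1→5,z→18 12:3→12,9→14,d→19,1→5,z→20 13:3→20,9→16,d→13,1→5,z→21 14:3→14,9→14,d→22,1→5,z→23 15:3→24,9→7,d→15,1→5,z→25 16:3→23,9→16,d→25,1→5,z→26 17:3→17,9→27,d→17,1→28,z→17 18:3→18,9→18,d→8,1→29,z→30 19:3→19,9→31,d→19,1→5,z→30 20:3→20,9→23,d→32,1→5,z→33 21:3→33,9→27,d→21,1→5,z→21 22:3→22,9→7,d→22,1→5,z→34 23:3→23,9→23,d→35,1→5,z→36 24:3→24,9→7,d→22,1→5,z→37 25:3→37,9→7,d→25,1→5,z→38 26:3→36,9→27,d→38,1→5,z→26 27:3→39,9→27,d→40,1→41,z→27 28:3→28,9→42,d→28,1→28,z→8 29:3→29,9→8,d→8,1→29,z→8 30:3→30,9→30,d→8,1→29,z→43 31:3→31,9→31,d→22,1→5,z→30 32:3→32,9→44,d→32,1→5,z→43 33:3→33,9→45,d→46,1→5,z→33 34:3→34,9→47,d→8,1→29,z→48 35:3→35,9→7,d→35,1→5,z→48 36:3→36,9→45,d→49,1→5,z→36 37:3→37,9→7,d→35,1→5,z→50 38:3→50,9→42,d→38,1→5,z→38 39:3→39,9→39,d→51,1→8,z→39 40:3→52,9→42,d→40,1→41,z→40 41:3→53,9→8,d→41,1→41,z→8 42:3→54,9→42,d→42,1→41,z→8 43:3→43,9→55,d→8,1→29,z→43 44:3→44,9→44,d→35,1→5,z→43 45:3→39,9→45,d→56,1→41,z→45 46:3→46,9→57,d→46,1→5,z→43 47:3→47,9→47,d→8,1→29,z→8 48:3→48,9→58,d→8,1→29,z→48 49:3→49,9→42,d→49,1→5,z→48 50:3→50,9→42,d→49,1→5,z→50 51:3→51,9→54,d→51,1→8,z→59 52:3→52,9→54,d→51,1→8,z→52 53:3→53,9→8,d→53,1→8,z→8 54:3→54,9→54,d→54,1→8,z→8 55:3→60,9→55,d→8,1→61,z→55 56:3→51,9→42,d→56,1→41,z→62 57:3→63,9→57,d→56,1→41,z→55 58:3→64,9→58,d→8,1→61,z→8 59:3→59,9→64,d→8,1→8,z→59 60:3→60,9→60,d→8,1→8,z→60 61:3→65,9→8,d→8,1→61,z→8 62:3→59,9→58,d→8,1→61,z→62 63:3→63,9→63,d→51,1→8,z→60 64:3→64,9→64,d→8,1→8,z→8 65:3→65,9→8,d→8,1→8,z→8 (ε-aug+det+¬).
'1z': |S_i|=[75, 18, 1] end={s39} ∉↓L; 2/2 single-dels accept.
'919': run [75, 67, 11, 1] end={s39} ∉↓L; 3/3 del acc.
'93dzd': run [75, 67, 54, 41, 18, 1] end={s39} ∉↓L; 5/5 single-dels accept.
'z9d9z': |S_i|=[75, 71, 54, 35, 16, 1] end={s39} — reject; 5/5 single-dels accept.
'zzz931': run [75, 71, 59, 42, 26, 14, 4] end={s39,s51,s58,s74} rej; 6/6 deletions ∈↓L.
5 words, ⪯-incomp.

min(Σ*\↓L) = [1z, 919, 93dzd, z9d9z, zzz931].


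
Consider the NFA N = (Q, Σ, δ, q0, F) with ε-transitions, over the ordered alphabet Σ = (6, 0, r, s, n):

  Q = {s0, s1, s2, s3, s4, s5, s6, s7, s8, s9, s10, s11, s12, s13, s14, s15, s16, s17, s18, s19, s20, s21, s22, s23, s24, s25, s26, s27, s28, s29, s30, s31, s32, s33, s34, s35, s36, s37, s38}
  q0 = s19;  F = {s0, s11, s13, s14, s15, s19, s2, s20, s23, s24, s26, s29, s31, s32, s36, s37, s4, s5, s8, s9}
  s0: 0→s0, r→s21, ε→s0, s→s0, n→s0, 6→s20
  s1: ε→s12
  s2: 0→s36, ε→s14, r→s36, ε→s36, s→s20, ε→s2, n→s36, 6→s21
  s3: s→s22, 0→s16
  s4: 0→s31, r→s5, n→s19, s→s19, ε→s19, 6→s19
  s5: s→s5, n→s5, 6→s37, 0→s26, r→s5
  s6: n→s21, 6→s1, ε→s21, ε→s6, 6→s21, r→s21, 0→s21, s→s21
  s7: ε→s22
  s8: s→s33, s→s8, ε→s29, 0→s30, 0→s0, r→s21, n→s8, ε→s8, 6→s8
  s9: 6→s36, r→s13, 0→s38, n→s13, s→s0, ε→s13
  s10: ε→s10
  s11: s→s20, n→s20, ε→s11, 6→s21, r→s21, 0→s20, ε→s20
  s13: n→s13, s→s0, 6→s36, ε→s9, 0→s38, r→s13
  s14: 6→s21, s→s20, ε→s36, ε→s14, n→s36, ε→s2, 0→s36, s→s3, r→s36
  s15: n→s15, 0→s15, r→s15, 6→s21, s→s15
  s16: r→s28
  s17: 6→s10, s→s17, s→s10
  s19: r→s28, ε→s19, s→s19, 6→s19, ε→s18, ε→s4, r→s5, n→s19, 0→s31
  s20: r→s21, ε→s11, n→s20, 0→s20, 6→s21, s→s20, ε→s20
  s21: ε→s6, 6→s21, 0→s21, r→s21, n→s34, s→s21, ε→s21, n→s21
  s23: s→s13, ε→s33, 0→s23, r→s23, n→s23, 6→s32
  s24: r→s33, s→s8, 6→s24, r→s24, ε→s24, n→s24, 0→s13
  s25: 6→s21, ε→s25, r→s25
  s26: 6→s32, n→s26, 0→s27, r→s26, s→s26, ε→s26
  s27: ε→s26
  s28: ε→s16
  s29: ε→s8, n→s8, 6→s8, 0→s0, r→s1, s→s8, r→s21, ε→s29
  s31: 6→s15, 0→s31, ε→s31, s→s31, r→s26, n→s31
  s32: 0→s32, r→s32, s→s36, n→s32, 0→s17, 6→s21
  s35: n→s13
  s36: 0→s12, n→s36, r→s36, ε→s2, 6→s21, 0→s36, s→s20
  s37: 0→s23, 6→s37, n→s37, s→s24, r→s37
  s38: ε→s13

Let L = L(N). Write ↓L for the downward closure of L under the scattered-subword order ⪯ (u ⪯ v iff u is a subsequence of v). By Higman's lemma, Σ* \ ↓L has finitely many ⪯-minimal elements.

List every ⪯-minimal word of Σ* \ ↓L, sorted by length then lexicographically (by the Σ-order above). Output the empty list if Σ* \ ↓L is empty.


|Q|=39, |F|=20, |δ|=166 (37 ε).
min D↑ (15 st, q0=0, F={6}): 0:6→0,0→1,r→2,s→0,n→0 1:6→3,0→1,r→4,s→1,n→1 2:6→5,0→4,r→2,s→2,n→2 3:6→6,0→3,r→3,s→3,n→3 4:6→7,0→4,r→4,s→4,n→4 5:6→5,0→8,r→5,s→9,n→5 6:6→6,0→6,r→6,s→6,n→6 7:6→6,0→7,r→7,s→10,n→7 8:6→7,0→8,r→8,s→11,n→8 9:6→9,0→11,r→9,s→12,n→9 10:6→6,0→10,r→10,s→13,n→10 11:6→10,0→11,r→11,s→14,n→11 12:6→12,0→14,r→6,s→12,n→12 13:6→6,0→13,r→6,s→13,n→13 14:6→13,0→14,r→6,s→14,n→14.
'066': run [36, 28, 18, 6] end={s1,s10,s12,s21,s34,s6} — reject; 3/3 del acc.
'r6ssr': run [36, 32, 28, 25, 18, 7] end={s1,s12,s16,s21,s28,s34,s6} rej; 5/5 del acc.
2 words, ⪯-incomp.

A = [066, r6ssr].


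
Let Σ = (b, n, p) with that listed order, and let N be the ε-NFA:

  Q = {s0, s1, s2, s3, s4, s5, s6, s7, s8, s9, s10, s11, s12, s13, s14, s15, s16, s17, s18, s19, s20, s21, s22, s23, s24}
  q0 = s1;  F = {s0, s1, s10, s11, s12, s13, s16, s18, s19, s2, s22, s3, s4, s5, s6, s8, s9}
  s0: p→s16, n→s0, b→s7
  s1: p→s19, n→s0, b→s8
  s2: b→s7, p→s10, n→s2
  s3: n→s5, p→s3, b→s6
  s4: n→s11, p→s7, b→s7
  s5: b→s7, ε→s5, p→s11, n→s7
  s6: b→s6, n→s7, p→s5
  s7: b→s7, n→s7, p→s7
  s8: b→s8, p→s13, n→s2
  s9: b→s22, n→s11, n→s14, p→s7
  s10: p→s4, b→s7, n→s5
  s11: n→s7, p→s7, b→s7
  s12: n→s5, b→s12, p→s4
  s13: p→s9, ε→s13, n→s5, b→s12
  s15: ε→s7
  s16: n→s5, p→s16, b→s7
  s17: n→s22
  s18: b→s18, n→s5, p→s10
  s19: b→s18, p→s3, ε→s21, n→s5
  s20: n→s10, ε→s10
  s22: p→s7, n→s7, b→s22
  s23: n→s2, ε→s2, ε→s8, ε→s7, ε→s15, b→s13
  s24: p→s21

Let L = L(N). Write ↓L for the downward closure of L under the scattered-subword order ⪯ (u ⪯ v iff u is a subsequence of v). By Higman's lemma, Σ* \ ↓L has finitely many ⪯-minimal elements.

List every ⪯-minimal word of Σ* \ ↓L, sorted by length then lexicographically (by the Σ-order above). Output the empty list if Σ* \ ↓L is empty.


|Q|=25, |F|=17, |δ|=69 (9 ε).
min D↑ (18 st, q0=0, F={6}): 0:b→1,n→2,p→3 1:b→1,n→4,p→5 2:b→6,n→2,p→7 3:b→8,n→9,p→10 4:b→6,n→4,p→11 5:b→12,n→9,p→13 6:b→6,n→6,p→6 7:b→6,n→9,p→7 8:b→8,n→9,p→11 9:b→6,n→6,p→14 10:b→15,n→9,p→10 11:b→6,n→9,p→16 12:b→12,n→9,p→16 13:b→17,n→14,p→6 14:b→6,n→6,p→6 15:b→15,n→6,p→9 16:b→6,n→14,p→6 17:b→17,n→6,p→6.
'nb': |S_i|=[20, 9, 1] end={s7} — reject; 2/2 deletions ∈↓L.
'pnn': run [20, 16, 4, 1] end={s7} ∉↓L; 3/3 del acc.
'bppp': |S_i|=[20, 14, 10, 6, 1] end={s7} ∉↓L; 4/4 single-dels accept.
'pbpb': |S_i|=[20, 16, 9, 5, 1] end={s7} — reject; 4/4 del acc.
'pnpp': N↓-sim [20, 16, 4, 2, 1] end={s7} rej; 4/4 del acc.
'ppbn': N↓-sim [20, 16, 11, 5, 1] end={s7} — reject; 4/4 deletions ∈↓L.
6 words, ⪯-incomp.

A = [nb, pnn, bppp, pbpb, pnpp, ppbn].


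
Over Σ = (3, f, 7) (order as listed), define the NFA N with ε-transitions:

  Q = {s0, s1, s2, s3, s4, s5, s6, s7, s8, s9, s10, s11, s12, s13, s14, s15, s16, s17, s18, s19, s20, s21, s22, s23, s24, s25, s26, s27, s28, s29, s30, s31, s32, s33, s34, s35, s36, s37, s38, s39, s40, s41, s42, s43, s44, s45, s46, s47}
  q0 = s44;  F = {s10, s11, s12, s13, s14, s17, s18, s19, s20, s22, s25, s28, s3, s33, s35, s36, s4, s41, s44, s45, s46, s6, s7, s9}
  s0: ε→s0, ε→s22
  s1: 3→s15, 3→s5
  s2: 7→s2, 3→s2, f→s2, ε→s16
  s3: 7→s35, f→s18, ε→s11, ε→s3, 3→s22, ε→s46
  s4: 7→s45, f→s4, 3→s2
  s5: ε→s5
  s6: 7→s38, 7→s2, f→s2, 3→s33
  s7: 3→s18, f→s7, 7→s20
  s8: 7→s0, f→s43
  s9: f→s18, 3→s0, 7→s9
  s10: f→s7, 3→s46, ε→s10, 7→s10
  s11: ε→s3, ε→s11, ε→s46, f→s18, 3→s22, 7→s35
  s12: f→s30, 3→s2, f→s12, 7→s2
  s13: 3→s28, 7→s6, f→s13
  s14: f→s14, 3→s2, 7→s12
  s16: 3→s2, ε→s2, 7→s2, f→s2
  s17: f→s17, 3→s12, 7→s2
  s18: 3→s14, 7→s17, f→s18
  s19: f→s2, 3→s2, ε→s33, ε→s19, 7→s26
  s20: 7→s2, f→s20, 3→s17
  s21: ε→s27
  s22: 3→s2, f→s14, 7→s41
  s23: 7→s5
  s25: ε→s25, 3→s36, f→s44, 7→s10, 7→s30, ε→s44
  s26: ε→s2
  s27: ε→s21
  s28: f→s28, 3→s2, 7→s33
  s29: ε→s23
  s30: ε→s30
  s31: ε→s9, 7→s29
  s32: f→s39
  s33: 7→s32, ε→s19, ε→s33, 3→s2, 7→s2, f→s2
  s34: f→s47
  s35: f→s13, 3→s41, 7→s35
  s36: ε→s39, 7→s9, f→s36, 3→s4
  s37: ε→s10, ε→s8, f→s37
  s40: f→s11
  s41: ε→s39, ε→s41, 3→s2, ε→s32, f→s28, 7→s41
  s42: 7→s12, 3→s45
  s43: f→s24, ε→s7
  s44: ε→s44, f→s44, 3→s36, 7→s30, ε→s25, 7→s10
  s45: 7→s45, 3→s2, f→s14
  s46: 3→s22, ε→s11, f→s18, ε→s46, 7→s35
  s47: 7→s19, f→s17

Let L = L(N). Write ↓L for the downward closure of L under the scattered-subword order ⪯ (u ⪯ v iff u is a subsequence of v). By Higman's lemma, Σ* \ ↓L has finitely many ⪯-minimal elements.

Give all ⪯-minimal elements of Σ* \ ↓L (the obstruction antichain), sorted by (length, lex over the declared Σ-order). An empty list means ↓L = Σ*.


|Q|=48, |F|=24, |δ|=133 (35 ε).
min D↑ (21 st, q0=0, F={7}): 0:3→1,f→0,7→2 1:3→3,f→1,7→4 2:3→5,f→6,7→2 3:3→7,f→3,7→8 4:3→9,f→10,7→4 5:3→9,f→10,7→11 6:3→10,f→6,7→12 7:3→7,f→7,7→7 8:3→7,f→13,7→8 9:3→7,f→13,7→14 10:3→13,f→10,7→15 11:3→14,f→16,7→11 12:3→15,f→12,7→7 13:3→7,f→13,7→17 14:3→7,f→18,7→14 15:3→17,f→15,7→7 16:3→18,f→16,7→19 17:3→7,f→17,7→7 18:3→7,f→18,7→20 19:3→20,f→7,7→7 20:3→7,f→7,7→7 (ε-aug+det+¬).
'333': |S_i|=[32, 27, 16, 2] end={s16,s2} ∉↓L; 3/3 single-dels accept.
'7f77': |S_i|=[32, 28, 18, 13, 6] end={s16,s2,s26,s32,s38,s39} rej; 4/4 del acc.
'737f7f': |S_i|=[32, 28, 23, 16, 14, 9, 3] end={s16,s2,s39} rej; 6/6 del acc.
3 obstructions.

min(Σ*\↓L) = [333, 7f77, 737f7f].


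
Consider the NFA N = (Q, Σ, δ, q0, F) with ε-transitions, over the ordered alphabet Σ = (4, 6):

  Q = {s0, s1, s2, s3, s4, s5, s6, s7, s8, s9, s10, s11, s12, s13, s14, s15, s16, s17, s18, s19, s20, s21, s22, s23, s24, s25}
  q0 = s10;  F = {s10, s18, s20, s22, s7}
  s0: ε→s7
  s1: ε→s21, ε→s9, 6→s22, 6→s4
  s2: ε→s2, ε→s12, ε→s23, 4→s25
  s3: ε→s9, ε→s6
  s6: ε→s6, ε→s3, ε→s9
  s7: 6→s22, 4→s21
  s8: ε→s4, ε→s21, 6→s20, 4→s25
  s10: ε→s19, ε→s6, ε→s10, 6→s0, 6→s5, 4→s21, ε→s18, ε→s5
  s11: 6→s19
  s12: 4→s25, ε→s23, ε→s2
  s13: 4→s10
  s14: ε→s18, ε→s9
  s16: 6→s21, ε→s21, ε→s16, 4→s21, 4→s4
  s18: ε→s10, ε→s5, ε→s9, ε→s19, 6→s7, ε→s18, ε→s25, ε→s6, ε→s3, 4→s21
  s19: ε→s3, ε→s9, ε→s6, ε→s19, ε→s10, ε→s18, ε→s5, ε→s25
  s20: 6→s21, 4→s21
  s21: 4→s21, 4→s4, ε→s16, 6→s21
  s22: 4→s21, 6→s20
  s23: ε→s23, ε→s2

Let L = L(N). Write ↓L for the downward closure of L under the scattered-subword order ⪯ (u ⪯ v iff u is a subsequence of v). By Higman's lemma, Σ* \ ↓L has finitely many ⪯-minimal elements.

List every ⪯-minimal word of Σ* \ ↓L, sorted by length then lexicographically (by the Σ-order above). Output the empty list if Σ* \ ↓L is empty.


|Q|=26, |F|=5, |δ|=68 (43 ε).
min D↑ (5 st, q0=0, F={1}): 0:4→1,6→2 1:4→1,6→1 2:4→1,6→3 3:4→1,6→4 4:4→1,6→1.
'4': run [15, 3] end={s16,s21,s4} rej; 1/1 single-dels accept.
'6666': N↓-sim [15, 8, 5, 4, 3] end={s16,s21,s4} ∉↓L; 4/4 deletions ∈↓L.
2 obstructions.

A = [4, 6666].
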